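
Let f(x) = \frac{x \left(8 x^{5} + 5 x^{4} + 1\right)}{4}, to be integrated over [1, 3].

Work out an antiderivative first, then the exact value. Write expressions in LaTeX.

Whatever form F(x) takes, F'(x) = f(x) is non-negotiable.
F(x) = \frac{x^{2} \left(48 x^{5} + 35 x^{4} + 21\right)}{168} is an antiderivative of f.
Check: d/dx[\frac{x^{2} \left(48 x^{5} + 35 x^{4} + 21\right)}{168}] = 2 x^{6} + \frac{5 x^{5}}{4} + \frac{x}{4}, which equals f(x).
F(3) = \frac{5445}{7}; F(1) = \frac{13}{21}.
Integral = F(3) - F(1) = \frac{16322}{21}.

Antiderivative: F(x) = \frac{x^{2} \left(48 x^{5} + 35 x^{4} + 21\right)}{168}; value = \frac{16322}{21}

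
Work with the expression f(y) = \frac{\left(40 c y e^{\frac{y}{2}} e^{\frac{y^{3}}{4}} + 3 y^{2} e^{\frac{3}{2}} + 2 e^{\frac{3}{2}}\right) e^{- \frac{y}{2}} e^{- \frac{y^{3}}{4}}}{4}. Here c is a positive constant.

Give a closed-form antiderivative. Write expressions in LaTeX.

For F(y) to be correct the identity F'(y) - f(y) = 0 must hold.
Check: d/dy[5 c y^{2} - e^{\frac{3}{2}} e^{- \frac{y}{2}} e^{- \frac{y^{3}}{4}}] = \frac{\left(40 c y e^{\frac{y}{2}} e^{\frac{y^{3}}{4}} + 3 y^{2} e^{\frac{3}{2}} + 2 e^{\frac{3}{2}}\right) e^{- \frac{y}{2}} e^{- \frac{y^{3}}{4}}}{4} = f(y).

An antiderivative is F(y) = 5 c y^{2} - e^{\frac{3}{2}} e^{- \frac{y}{2}} e^{- \frac{y^{3}}{4}}.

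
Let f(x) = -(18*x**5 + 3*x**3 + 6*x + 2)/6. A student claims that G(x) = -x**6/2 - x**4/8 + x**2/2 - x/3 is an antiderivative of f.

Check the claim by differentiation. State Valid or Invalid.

Invalid: d/dx[G] - f = 2*x, which is not 0.

d/dx[G] = -3*x**5 - x**3/2 + x - 1/3
d/dx[G] - f(x) = 2*x != 0.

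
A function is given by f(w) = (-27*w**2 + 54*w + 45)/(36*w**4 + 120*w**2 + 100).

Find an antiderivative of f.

An antiderivative is F(w) = (3*w/4 - 3/4)/(w**2 + 5/3).

Recognize the product-rule pattern: f = u'v + uv' with u = 1/(w**2 + 5/3), v = 3*w/4 - 3/4, so integration by parts undoes it.
Check: d/dw[(3*w/4 - 3/4)/(w**2 + 5/3)] = (-27*w**2 + 54*w + 45)/(36*w**4 + 120*w**2 + 100) = f(w).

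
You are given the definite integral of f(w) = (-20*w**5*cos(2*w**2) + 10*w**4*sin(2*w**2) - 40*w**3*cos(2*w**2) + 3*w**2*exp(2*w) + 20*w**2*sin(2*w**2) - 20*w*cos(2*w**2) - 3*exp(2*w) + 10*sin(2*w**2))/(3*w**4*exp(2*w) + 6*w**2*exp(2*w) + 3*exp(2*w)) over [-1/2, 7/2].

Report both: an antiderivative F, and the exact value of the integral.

Any candidate F(w) must reproduce f(w) exactly when differentiated.
F(w) = -(5*w**2*sin(2*w**2) + 3*w*exp(2*w) + 5*sin(2*w**2))*exp(-2*w)/(3*(w**2 + 1)) is an antiderivative of f.
Check: d/dw[-(5*w**2*sin(2*w**2) + 3*w*exp(2*w) + 5*sin(2*w**2))*exp(-2*w)/(3*(w**2 + 1))] = (-20*w**5*cos(2*w**2) + 10*w**4*sin(2*w**2) - 40*w**3*cos(2*w**2) + 3*w**2*exp(2*w) + 20*w**2*sin(2*w**2) - 20*w*cos(2*w**2) - 3*exp(2*w) + 10*sin(2*w**2))/(3*w**4*exp(2*w) + 6*w**2*exp(2*w) + 3*exp(2*w)) = f(w).
F(7/2) = -14/53 - 5*exp(-7)*sin(49/2)/3; F(-1/2) = -5*exp(1)*sin(1/2)/3 + 2/5.
Integral = F(7/2) - F(-1/2) = -176/265 - 5*exp(-7)*sin(49/2)/3 + 5*exp(1)*sin(1/2)/3.

Antiderivative: F(w) = -(5*w**2*sin(2*w**2) + 3*w*exp(2*w) + 5*sin(2*w**2))*exp(-2*w)/(3*(w**2 + 1)); value = -176/265 - 5*exp(-7)*sin(49/2)/3 + 5*exp(1)*sin(1/2)/3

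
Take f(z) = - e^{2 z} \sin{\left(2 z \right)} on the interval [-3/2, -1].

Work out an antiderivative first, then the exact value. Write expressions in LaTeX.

Antiderivative: F(z) = \frac{\left(- \sin{\left(2 z \right)} + \cos{\left(2 z \right)}\right) e^{2 z}}{4}; value = \frac{\cos{\left(2 \right)}}{4 e^{2}} - \frac{\sin{\left(3 \right)}}{4 e^{3}} - \frac{\cos{\left(3 \right)}}{4 e^{3}} + \frac{\sin{\left(2 \right)}}{4 e^{2}}

Recover f(z) by differentiating a candidate F(z); any mismatch rules it out.
F(z) = \frac{\left(- \sin{\left(2 z \right)} + \cos{\left(2 z \right)}\right) e^{2 z}}{4} is an antiderivative of f.
Check: d/dz[\frac{\left(- \sin{\left(2 z \right)} + \cos{\left(2 z \right)}\right) e^{2 z}}{4}] = - e^{2 z} \sin{\left(2 z \right)} = f(z).
F(-1) = \frac{\cos{\left(2 \right)}}{4 e^{2}} + \frac{\sin{\left(2 \right)}}{4 e^{2}}; F(-3/2) = \frac{\cos{\left(3 \right)}}{4 e^{3}} + \frac{\sin{\left(3 \right)}}{4 e^{3}}.
Integral = F(-1) - F(-3/2) = \frac{\cos{\left(2 \right)}}{4 e^{2}} - \frac{\sin{\left(3 \right)}}{4 e^{3}} - \frac{\cos{\left(3 \right)}}{4 e^{3}} + \frac{\sin{\left(2 \right)}}{4 e^{2}}.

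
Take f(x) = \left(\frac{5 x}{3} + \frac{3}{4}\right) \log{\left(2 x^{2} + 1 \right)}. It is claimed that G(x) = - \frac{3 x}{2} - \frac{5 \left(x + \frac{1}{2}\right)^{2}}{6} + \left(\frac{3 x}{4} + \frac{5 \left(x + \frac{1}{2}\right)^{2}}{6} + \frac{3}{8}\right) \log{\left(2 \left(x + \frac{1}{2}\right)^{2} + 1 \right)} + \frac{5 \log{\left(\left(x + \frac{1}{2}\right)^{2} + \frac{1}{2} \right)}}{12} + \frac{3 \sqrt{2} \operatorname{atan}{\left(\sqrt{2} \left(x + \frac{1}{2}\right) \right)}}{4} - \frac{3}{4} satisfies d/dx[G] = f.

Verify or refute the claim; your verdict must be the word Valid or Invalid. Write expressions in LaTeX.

d/dx[G] = \frac{5 x \log{\left(2 x^{2} + 2 x + \frac{3}{2} \right)}}{3} + \frac{19 \log{\left(2 x^{2} + 2 x + \frac{3}{2} \right)}}{12}
d/dx[G] - f(x) = - \frac{5 x \log{\left(2 x^{2} + 1 \right)}}{3} + \frac{5 x \log{\left(2 x^{2} + 2 x + \frac{3}{2} \right)}}{3} - \frac{3 \log{\left(2 x^{2} + 1 \right)}}{4} + \frac{19 \log{\left(2 x^{2} + 2 x + \frac{3}{2} \right)}}{12} != 0.

Invalid: d/dx[G] - f = - \frac{5 x \log{\left(2 x^{2} + 1 \right)}}{3} + \frac{5 x \log{\left(2 x^{2} + 2 x + \frac{3}{2} \right)}}{3} - \frac{3 \log{\left(2 x^{2} + 1 \right)}}{4} + \frac{19 \log{\left(2 x^{2} + 2 x + \frac{3}{2} \right)}}{12}, which is not 0.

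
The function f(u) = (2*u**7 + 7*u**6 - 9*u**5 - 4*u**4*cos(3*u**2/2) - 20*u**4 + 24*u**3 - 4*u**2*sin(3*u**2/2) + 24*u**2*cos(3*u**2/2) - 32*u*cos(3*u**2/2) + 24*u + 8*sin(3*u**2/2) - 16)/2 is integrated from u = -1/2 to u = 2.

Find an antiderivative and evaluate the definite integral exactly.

f has the shape v'r + vr' for v = u**3/2 - 3*u + 4 and r = u**5/4 + u**4 - 2*u - 4*sin(3*u**2/2)/3 — it is the derivative of the product v*r.
F(u) = u**8/8 + u**7/2 - 3*u**6/4 - 2*u**5 + 3*u**4 - 2*u**3*sin(3*u**2/2)/3 + 6*u**2 + 4*u*sin(3*u**2/2) - 8*u - 16*sin(3*u**2/2)/3 is an antiderivative of f.
Check: d/du[u**8/8 + u**7/2 - 3*u**6/4 - 2*u**5 + 3*u**4 - 2*u**3*sin(3*u**2/2)/3 + 6*u**2 + 4*u*sin(3*u**2/2) - 8*u - 16*sin(3*u**2/2)/3] = u**7 + 7*u**6/2 - 9*u**5/2 - 2*u**4*cos(3*u**2/2) - 10*u**4 + 12*u**3 - 2*u**2*sin(3*u**2/2) + 12*u**2*cos(3*u**2/2) - 16*u*cos(3*u**2/2) + 12*u + 4*sin(3*u**2/2) - 8, which equals f(u).
F(2) = 40 - 8*sin(6)/3; F(-1/2) = 11745/2048 - 29*sin(3/8)/4.
Integral = F(2) - F(-1/2) = -8*sin(6)/3 + 29*sin(3/8)/4 + 70175/2048.

Antiderivative: F(u) = u**8/8 + u**7/2 - 3*u**6/4 - 2*u**5 + 3*u**4 - 2*u**3*sin(3*u**2/2)/3 + 6*u**2 + 4*u*sin(3*u**2/2) - 8*u - 16*sin(3*u**2/2)/3; value = -8*sin(6)/3 + 29*sin(3/8)/4 + 70175/2048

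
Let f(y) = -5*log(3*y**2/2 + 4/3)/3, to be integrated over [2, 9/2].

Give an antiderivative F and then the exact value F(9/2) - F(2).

Antiderivative: F(y) = -5*y*log(9*y**2 + 8)/3 + 5*y*log(6)/3 + 10*y/3 - 20*sqrt(2)*atan(3*sqrt(2)*y/4)/9; value = -15*log(761/24)/2 - 20*sqrt(2)*atan(27*sqrt(2)/8)/9 + 20*sqrt(2)*atan(3*sqrt(2)/2)/9 + 10*log(22/3)/3 + 25/3

A candidate is checked by its d/dy: the result must match f(y).
F(y) = -5*y*log(9*y**2 + 8)/3 + 5*y*log(6)/3 + 10*y/3 - 20*sqrt(2)*atan(3*sqrt(2)*y/4)/9 is an antiderivative of f.
Check: d/dy[-5*y*log(9*y**2 + 8)/3 + 5*y*log(6)/3 + 10*y/3 - 20*sqrt(2)*atan(3*sqrt(2)*y/4)/9] = -5*log(9*y**2 + 8)/3 + 5*log(6)/3, which equals f(y).
F(9/2) = -15*log(761/4)/2 - 20*sqrt(2)*atan(27*sqrt(2)/8)/9 + 15*log(6)/2 + 15; F(2) = -10*log(44)/3 - 20*sqrt(2)*atan(3*sqrt(2)/2)/9 + 10*log(6)/3 + 20/3.
Integral = F(9/2) - F(2) = -15*log(761/24)/2 - 20*sqrt(2)*atan(27*sqrt(2)/8)/9 + 20*sqrt(2)*atan(3*sqrt(2)/2)/9 + 10*log(22/3)/3 + 25/3.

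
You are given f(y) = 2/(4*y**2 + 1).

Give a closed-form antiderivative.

A first test for any F(y): its y-derivative must equal f(y) identically.
Check: d/dy[atan(2*y)] = 2/(4*y**2 + 1) = f(y).

An antiderivative is F(y) = atan(2*y).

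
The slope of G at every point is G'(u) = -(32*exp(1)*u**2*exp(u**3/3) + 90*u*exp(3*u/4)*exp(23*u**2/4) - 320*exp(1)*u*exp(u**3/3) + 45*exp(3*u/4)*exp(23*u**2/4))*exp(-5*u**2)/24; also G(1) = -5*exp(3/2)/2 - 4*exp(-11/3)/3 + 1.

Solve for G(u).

G(u) = -5*exp(3*u/4)*exp(3*u**2/4)/2 + 1 - 4*exp(1)*exp(-5*u**2)*exp(u**3/3)/3

The proposed G(u) is checked by its d/du: the result must match the given G'(u).
A general antiderivative is -5*exp(3*u**2/4 + 3*u/4)/2 - 4*exp(u**3/3 - 5*u**2 + 1)/3 + C.
The condition gives C = -5*exp(3/2)/2 - 4*exp(-11/3)/3 + 1 - (-5*exp(3/2)/2 - 4*exp(-11/3)/3) = 1.
So G(u) = -5*exp(3*u/4)*exp(3*u**2/4)/2 + 1 - 4*exp(1)*exp(-5*u**2)*exp(u**3/3)/3.
Check: d/du[-5*exp(3*u/4)*exp(3*u**2/4)/2 + 1 - 4*exp(1)*exp(-5*u**2)*exp(u**3/3)/3] = (-32*exp(1)*u**2*exp(u**3/3) - 90*u*exp(3*u/4)*exp(23*u**2/4) + 320*exp(1)*u*exp(u**3/3) - 45*exp(3*u/4)*exp(23*u**2/4))*exp(-5*u**2)/24, which equals G'(u).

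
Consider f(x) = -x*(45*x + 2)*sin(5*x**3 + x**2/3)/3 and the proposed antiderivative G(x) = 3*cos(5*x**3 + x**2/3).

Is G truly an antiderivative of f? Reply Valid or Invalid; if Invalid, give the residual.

d/dx[G] = -45*x**2*sin(5*x**3 + x**2/3) - 2*x*sin(5*x**3 + x**2/3)
d/dx[G] - f(x) = -30*x**2*sin(5*x**3 + x**2/3) - 4*x*sin(5*x**3 + x**2/3)/3 != 0.

Invalid: d/dx[G] - f = -30*x**2*sin(5*x**3 + x**2/3) - 4*x*sin(5*x**3 + x**2/3)/3, which is not 0.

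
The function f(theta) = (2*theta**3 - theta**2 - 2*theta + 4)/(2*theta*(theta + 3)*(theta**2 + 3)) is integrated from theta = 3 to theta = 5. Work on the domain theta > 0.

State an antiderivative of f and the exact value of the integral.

Factor the denominator (2*theta*(theta + 3)*(theta**2 + 3)) and decompose: f = (theta - 31)/(24*(theta**2 + 3)) + 53/(72*(theta + 3)) + 2/(9*theta); each piece integrates to a log, atan, or power term.
F(theta) = (32*log(theta) + 106*log(theta + 3) + 3*log(theta**2 + 3) - 62*sqrt(3)*atan(sqrt(3)*theta/3))/144 is an antiderivative of f.
Check: d/dtheta[(32*log(theta) + 106*log(theta + 3) + 3*log(theta**2 + 3) - 62*sqrt(3)*atan(sqrt(3)*theta/3))/144] = (2*theta**3 - theta**2 - 2*theta + 4)/(2*theta**4 + 6*theta**3 + 6*theta**2 + 18*theta), which equals f(theta).
F(5) = -31*sqrt(3)*atan(5*sqrt(3)/3)/72 + log(28)/48 + 2*log(5)/9 + 53*log(8)/72; F(3) = -31*sqrt(3)*pi/216 + log(12)/48 + 2*log(3)/9 + 53*log(6)/72.
Integral = F(5) - F(3) = -53*log(6)/72 - 31*sqrt(3)*atan(5*sqrt(3)/3)/72 - 2*log(3)/9 - log(12)/48 + log(28)/48 + 2*log(5)/9 + 31*sqrt(3)*pi/216 + 53*log(8)/72.

Antiderivative: F(theta) = (32*log(theta) + 106*log(theta + 3) + 3*log(theta**2 + 3) - 62*sqrt(3)*atan(sqrt(3)*theta/3))/144; value = -53*log(6)/72 - 31*sqrt(3)*atan(5*sqrt(3)/3)/72 - 2*log(3)/9 - log(12)/48 + log(28)/48 + 2*log(5)/9 + 31*sqrt(3)*pi/216 + 53*log(8)/72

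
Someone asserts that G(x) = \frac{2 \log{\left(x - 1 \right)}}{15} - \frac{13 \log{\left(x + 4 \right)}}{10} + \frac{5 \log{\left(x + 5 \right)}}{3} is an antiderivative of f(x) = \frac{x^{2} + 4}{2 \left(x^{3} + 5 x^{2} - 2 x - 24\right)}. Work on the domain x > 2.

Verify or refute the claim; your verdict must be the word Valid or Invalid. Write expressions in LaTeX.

d/dx[G] = \frac{x^{2} + 2 x + 5}{2 x^{3} + 16 x^{2} + 22 x - 40}
d/dx[G] - f(x) = \frac{- x^{3} + 2 x^{2} - 23 x - 10}{2 x^{5} + 18 x^{4} + 26 x^{3} - 114 x^{2} - 172 x + 240} != 0.

Invalid: d/dx[G] - f = \frac{- x^{3} + 2 x^{2} - 23 x - 10}{2 x^{5} + 18 x^{4} + 26 x^{3} - 114 x^{2} - 172 x + 240}, which is not 0.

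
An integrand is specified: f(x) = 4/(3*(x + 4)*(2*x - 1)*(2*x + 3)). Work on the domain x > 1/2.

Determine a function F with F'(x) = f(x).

The denominator factors as 3*(x + 4)*(2*x - 1)*(2*x + 3); partial fractions split f into directly integrable pieces: -2/(15*(2*x + 3)) + 2/(27*(2*x - 1)) + 4/(135*(x + 4)).
Check: d/dx[-(-5*log(x - 1/2) + 9*log(x + 3/2) - 4*log(x + 4))/135] = 4/(12*x**3 + 60*x**2 + 39*x - 36), which equals f(x).

An antiderivative is F(x) = -(-5*log(x - 1/2) + 9*log(x + 3/2) - 4*log(x + 4))/135.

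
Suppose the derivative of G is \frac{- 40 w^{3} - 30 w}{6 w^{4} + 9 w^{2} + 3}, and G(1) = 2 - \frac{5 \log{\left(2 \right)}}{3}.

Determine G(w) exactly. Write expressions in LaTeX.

G'(w) matches the chain-rule pattern g'(h)*h' with inner function h(w) = \frac{2 w^{4}}{3} + w^{2} + \frac{1}{3}; substituting u = h(w) collapses the integral.
A general antiderivative is - \frac{5 \log{\left(\frac{2 w^{4}}{3} + w^{2} + \frac{1}{3} \right)}}{3} + C.
The condition gives C = 2 - \frac{5 \log{\left(2 \right)}}{3} - (- \frac{5 \log{\left(2 \right)}}{3}) = 2.
So G(w) = - \frac{5 \log{\left(\frac{2 w^{4}}{3} + w^{2} + \frac{1}{3} \right)} - 6}{3}.
Check: d/dw[- \frac{5 \log{\left(\frac{2 w^{4}}{3} + w^{2} + \frac{1}{3} \right)} - 6}{3}] = \frac{- 40 w^{3} - 30 w}{6 w^{4} + 9 w^{2} + 3} = G'(w).

G(w) = - \frac{5 \log{\left(\frac{2 w^{4}}{3} + w^{2} + \frac{1}{3} \right)} - 6}{3}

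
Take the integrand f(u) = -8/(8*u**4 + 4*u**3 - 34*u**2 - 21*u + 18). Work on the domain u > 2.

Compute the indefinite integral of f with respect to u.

F(u) = -8*log(u - 2)/147 + log(u - 1/2)/6 - 11*log(u + 3/2)/98 + 8/(56*u + 84) + C

The denominator factors as (u - 2)*(2*u - 1)*(2*u + 3)**2; partial fractions split f into directly integrable pieces: -11/(49*(2*u + 3)) - 4/(7*(2*u + 3)**2) + 1/(3*(2*u - 1)) - 8/(147*(u - 2)).
Check: d/du[-8*log(u - 2)/147 + log(u - 1/2)/6 - 11*log(u + 3/2)/98 + 8/(56*u + 84)] = -8/(8*u**4 + 4*u**3 - 34*u**2 - 21*u + 18) = f(u).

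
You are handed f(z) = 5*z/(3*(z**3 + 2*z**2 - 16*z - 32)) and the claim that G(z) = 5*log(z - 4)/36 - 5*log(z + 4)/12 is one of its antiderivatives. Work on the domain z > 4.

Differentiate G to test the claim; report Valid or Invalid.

Invalid: d/dz[G] - f = -5/(18*z + 36), which is not 0.

d/dz[G] = (40 - 5*z)/(18*z**2 - 288)
d/dz[G] - f(z) = -5/(18*z + 36) != 0.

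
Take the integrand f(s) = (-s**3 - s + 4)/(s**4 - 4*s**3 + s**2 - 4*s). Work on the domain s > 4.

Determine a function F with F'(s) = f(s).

Factor the denominator (s*(s - 4)*(s**2 + 1)) and decompose: f = 4*(4*s - 1)/(17*(s**2 + 1)) - 16/(17*(s - 4)) - 1/s; each piece integrates to a log, atan, or power term.
Check: d/ds[-log(s) - 16*log(s - 4)/17 + 8*log(s**2 + 1)/17 - 4*atan(s)/17] = (-s**3 - s + 4)/(s**4 - 4*s**3 + s**2 - 4*s) = f(s).

An antiderivative is F(s) = -log(s) - 16*log(s - 4)/17 + 8*log(s**2 + 1)/17 - 4*atan(s)/17.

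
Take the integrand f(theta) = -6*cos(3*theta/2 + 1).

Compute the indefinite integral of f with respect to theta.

Differentiate the proposed F(theta) back; it has to land on f(theta) exactly.
Check: d/dtheta[-4*sin(3*theta/2 + 1)] = -6*cos(3*theta/2 + 1) = f(theta).

F(theta) = -4*sin(3*theta/2 + 1) + C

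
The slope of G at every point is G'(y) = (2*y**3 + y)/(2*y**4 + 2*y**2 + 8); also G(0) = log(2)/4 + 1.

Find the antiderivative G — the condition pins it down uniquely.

The substitution u = y**4/2 + y**2/2 + 2 works: G'(y) is exactly (dG/du)*(du/dy) for that inner function.
A general antiderivative is log(y**4/2 + y**2/2 + 2)/4 + C.
The condition gives C = log(2)/4 + 1 - (log(2)/4) = 1.
So G(y) = log(y**4/2 + y**2/2 + 2)/4 + 1.
Check: d/dy[log(y**4/2 + y**2/2 + 2)/4 + 1] = (2*y**3 + y)/(2*y**4 + 2*y**2 + 8) = G'(y).

G(y) = log(y**4/2 + y**2/2 + 2)/4 + 1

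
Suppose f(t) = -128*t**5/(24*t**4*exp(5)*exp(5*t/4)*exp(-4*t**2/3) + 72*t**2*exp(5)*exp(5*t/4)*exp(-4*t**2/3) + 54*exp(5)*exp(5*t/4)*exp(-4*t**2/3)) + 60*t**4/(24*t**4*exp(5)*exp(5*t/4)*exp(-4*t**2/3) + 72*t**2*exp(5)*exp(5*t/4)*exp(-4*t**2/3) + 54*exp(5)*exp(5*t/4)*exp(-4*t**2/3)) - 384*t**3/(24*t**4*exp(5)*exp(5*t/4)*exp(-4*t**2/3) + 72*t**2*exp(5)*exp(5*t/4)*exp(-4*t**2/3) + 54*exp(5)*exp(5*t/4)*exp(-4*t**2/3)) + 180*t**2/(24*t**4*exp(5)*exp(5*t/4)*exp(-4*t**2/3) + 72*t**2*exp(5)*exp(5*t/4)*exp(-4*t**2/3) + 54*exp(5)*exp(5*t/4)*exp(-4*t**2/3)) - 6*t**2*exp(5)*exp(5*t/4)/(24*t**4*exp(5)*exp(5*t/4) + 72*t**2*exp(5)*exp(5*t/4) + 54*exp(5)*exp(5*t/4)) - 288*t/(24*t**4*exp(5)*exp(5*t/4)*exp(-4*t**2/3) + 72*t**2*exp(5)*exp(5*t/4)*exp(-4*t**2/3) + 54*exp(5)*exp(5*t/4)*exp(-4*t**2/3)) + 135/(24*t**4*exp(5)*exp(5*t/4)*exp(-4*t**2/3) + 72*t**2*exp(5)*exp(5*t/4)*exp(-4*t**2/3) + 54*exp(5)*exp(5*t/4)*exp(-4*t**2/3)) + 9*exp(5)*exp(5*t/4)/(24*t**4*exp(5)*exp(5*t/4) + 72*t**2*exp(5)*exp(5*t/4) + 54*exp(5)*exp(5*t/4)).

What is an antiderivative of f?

The integrand splits into summands that can be handled one at a time.
Check: d/dt[(t - 4*(2*t**2 + 3)*exp(4*t**2/3 - 5*t/4 - 5))/(2*(2*t**2 + 3))] = (-128*t**5*exp(5*t/4) + 60*t**4*exp(5*t/4) - 384*t**3*exp(5*t/4) + 180*t**2*exp(5*t/4) - 6*t**2*exp(5)*exp(5*t/2)*exp(-4*t**2/3) - 288*t*exp(5*t/4) + 135*exp(5*t/4) + 9*exp(5)*exp(5*t/2)*exp(-4*t**2/3))/(24*t**4*exp(5)*exp(5*t/2)*exp(-4*t**2/3) + 72*t**2*exp(5)*exp(5*t/2)*exp(-4*t**2/3) + 54*exp(5)*exp(5*t/2)*exp(-4*t**2/3)), which equals f(t).

An antiderivative is F(t) = (t - 4*(2*t**2 + 3)*exp(4*t**2/3 - 5*t/4 - 5))/(2*(2*t**2 + 3)).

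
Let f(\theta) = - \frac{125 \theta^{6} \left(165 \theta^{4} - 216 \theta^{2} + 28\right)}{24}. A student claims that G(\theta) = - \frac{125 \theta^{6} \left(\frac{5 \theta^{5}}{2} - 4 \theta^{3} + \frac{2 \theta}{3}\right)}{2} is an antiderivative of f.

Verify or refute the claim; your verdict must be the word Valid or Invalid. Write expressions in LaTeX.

d/d\theta[G] = - \frac{6875 \theta^{10}}{4} + 2250 \theta^{8} - \frac{875 \theta^{6}}{3}
d/d\theta[G] - f(\theta) = - \frac{6875 \theta^{10}}{8} + 1125 \theta^{8} - \frac{875 \theta^{6}}{6} != 0.

Invalid: d/d\theta[G] - f = - \frac{6875 \theta^{10}}{8} + 1125 \theta^{8} - \frac{875 \theta^{6}}{6}, which is not 0.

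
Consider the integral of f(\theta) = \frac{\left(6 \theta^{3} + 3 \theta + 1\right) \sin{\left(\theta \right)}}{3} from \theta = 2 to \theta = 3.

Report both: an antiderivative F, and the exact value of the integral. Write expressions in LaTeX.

Antiderivative: F(\theta) = - 2 \theta^{3} \cos{\left(\theta \right)} + 6 \theta^{2} \sin{\left(\theta \right)} + 11 \theta \cos{\left(\theta \right)} - 11 \sin{\left(\theta \right)} - \frac{\cos{\left(\theta \right)}}{3}; value = - 13 \sin{\left(2 \right)} - \frac{17 \cos{\left(2 \right)}}{3} + 43 \sin{\left(3 \right)} - \frac{64 \cos{\left(3 \right)}}{3}

For F(\theta) to be correct the identity F'(\theta) - f(\theta) = 0 must hold.
F(\theta) = - 2 \theta^{3} \cos{\left(\theta \right)} + 6 \theta^{2} \sin{\left(\theta \right)} + 11 \theta \cos{\left(\theta \right)} - 11 \sin{\left(\theta \right)} - \frac{\cos{\left(\theta \right)}}{3} is an antiderivative of f.
Check: d/d\theta[- 2 \theta^{3} \cos{\left(\theta \right)} + 6 \theta^{2} \sin{\left(\theta \right)} + 11 \theta \cos{\left(\theta \right)} - 11 \sin{\left(\theta \right)} - \frac{\cos{\left(\theta \right)}}{3}] = 2 \theta^{3} \sin{\left(\theta \right)} + \theta \sin{\left(\theta \right)} + \frac{\sin{\left(\theta \right)}}{3}, which equals f(\theta).
F(3) = 43 \sin{\left(3 \right)} - \frac{64 \cos{\left(3 \right)}}{3}; F(2) = \frac{17 \cos{\left(2 \right)}}{3} + 13 \sin{\left(2 \right)}.
Integral = F(3) - F(2) = - 13 \sin{\left(2 \right)} - \frac{17 \cos{\left(2 \right)}}{3} + 43 \sin{\left(3 \right)} - \frac{64 \cos{\left(3 \right)}}{3}.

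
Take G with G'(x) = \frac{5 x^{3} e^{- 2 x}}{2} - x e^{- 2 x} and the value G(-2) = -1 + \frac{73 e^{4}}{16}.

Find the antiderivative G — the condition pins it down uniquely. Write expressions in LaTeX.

Recognize the product-rule pattern: G'(x) = u'v + uv' with u = - \frac{5 x^{3}}{4} - \frac{15 x^{2}}{8} - \frac{11 x}{8} - \frac{11}{16}, v = e^{- 2 x}, so integration by parts undoes it.
A general antiderivative is \frac{\left(- 20 x^{3} - 30 x^{2} - 22 x - 11\right) e^{- 2 x}}{16} + C.
The condition gives C = -1 + \frac{73 e^{4}}{16} - (\frac{73 e^{4}}{16}) = -1.
So G(x) = \frac{\left(- 20 x^{3} - 30 x^{2} - 22 x - 11\right) e^{- 2 x}}{16} - 1.
Check: d/dx[\frac{\left(- 20 x^{3} - 30 x^{2} - 22 x - 11\right) e^{- 2 x}}{16} - 1] = \frac{\left(5 x^{3} - 2 x\right) e^{- 2 x}}{2}, which equals G'(x).

G(x) = \frac{\left(- 20 x^{3} - 30 x^{2} - 22 x - 11\right) e^{- 2 x}}{16} - 1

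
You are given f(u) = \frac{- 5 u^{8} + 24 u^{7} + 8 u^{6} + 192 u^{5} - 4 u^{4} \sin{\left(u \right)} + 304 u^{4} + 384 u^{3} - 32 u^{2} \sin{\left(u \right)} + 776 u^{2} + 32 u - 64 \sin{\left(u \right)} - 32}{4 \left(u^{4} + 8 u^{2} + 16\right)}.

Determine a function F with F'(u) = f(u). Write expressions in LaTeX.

An antiderivative is F(u) = - \frac{u^{5}}{4} + \frac{3 u^{4}}{2} + 4 u^{3} - \frac{u}{\frac{u^{2}}{2} + 2} + \cos{\left(u \right)} - \frac{2}{\frac{u^{2}}{2} + 2}.

Since d/du undoes antidifferentiation here, F'(u) = f(u) is required of F(u).
Check: d/du[- \frac{u^{5}}{4} + \frac{3 u^{4}}{2} + 4 u^{3} - \frac{u}{\frac{u^{2}}{2} + 2} + \cos{\left(u \right)} - \frac{2}{\frac{u^{2}}{2} + 2}] = \frac{- 5 u^{8} + 24 u^{7} + 8 u^{6} + 192 u^{5} - 4 u^{4} \sin{\left(u \right)} + 304 u^{4} + 384 u^{3} - 32 u^{2} \sin{\left(u \right)} + 776 u^{2} + 32 u - 64 \sin{\left(u \right)} - 32}{4 u^{4} + 32 u^{2} + 64}, which equals f(u).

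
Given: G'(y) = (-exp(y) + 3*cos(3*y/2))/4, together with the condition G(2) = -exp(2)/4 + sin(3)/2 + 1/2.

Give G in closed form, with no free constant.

G(y) = -(exp(y) - 2*sin(3*y/2) - 2)/4

Any candidate G(y) must reproduce the stated G'(y) exactly.
A general antiderivative is -exp(y)/4 + sin(3*y/2)/2 + C.
The condition gives C = -exp(2)/4 + sin(3)/2 + 1/2 - (-exp(2)/4 + sin(3)/2) = 1/2.
So G(y) = -(exp(y) - 2*sin(3*y/2) - 2)/4.
Check: d/dy[-(exp(y) - 2*sin(3*y/2) - 2)/4] = -exp(y)/4 + 3*cos(3*y/2)/4, which equals G'(y).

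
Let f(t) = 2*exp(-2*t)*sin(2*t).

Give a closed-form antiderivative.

Any candidate F(t) must reproduce f(t) exactly when differentiated.
Check: d/dt[-exp(-2*t)*sin(2*t)/2 - exp(-2*t)*cos(2*t)/2] = 2*exp(-2*t)*sin(2*t) = f(t).

An antiderivative is F(t) = -exp(-2*t)*sin(2*t)/2 - exp(-2*t)*cos(2*t)/2.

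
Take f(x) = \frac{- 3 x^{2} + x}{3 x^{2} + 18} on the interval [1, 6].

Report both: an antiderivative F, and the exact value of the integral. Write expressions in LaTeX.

Check any antiderivative F(x) by computing F'(x) and comparing it with f(x).
F(x) = \frac{- 6 x + \log{\left(x^{2} + 6 \right)} + 6 \sqrt{6} \operatorname{atan}{\left(\frac{\sqrt{6} x}{6} \right)}}{6} is an antiderivative of f.
Check: d/dx[\frac{- 6 x + \log{\left(x^{2} + 6 \right)} + 6 \sqrt{6} \operatorname{atan}{\left(\frac{\sqrt{6} x}{6} \right)}}{6}] = \frac{- 3 x^{2} + x}{3 x^{2} + 18} = f(x).
F(6) = -6 + \frac{\log{\left(42 \right)}}{6} + \sqrt{6} \operatorname{atan}{\left(\sqrt{6} \right)}; F(1) = -1 + \frac{\log{\left(7 \right)}}{6} + \sqrt{6} \operatorname{atan}{\left(\frac{\sqrt{6}}{6} \right)}.
Integral = F(6) - F(1) = -5 - \sqrt{6} \operatorname{atan}{\left(\frac{\sqrt{6}}{6} \right)} - \frac{\log{\left(7 \right)}}{6} + \frac{\log{\left(42 \right)}}{6} + \sqrt{6} \operatorname{atan}{\left(\sqrt{6} \right)}.

Antiderivative: F(x) = \frac{- 6 x + \log{\left(x^{2} + 6 \right)} + 6 \sqrt{6} \operatorname{atan}{\left(\frac{\sqrt{6} x}{6} \right)}}{6}; value = -5 - \sqrt{6} \operatorname{atan}{\left(\frac{\sqrt{6}}{6} \right)} - \frac{\log{\left(7 \right)}}{6} + \frac{\log{\left(42 \right)}}{6} + \sqrt{6} \operatorname{atan}{\left(\sqrt{6} \right)}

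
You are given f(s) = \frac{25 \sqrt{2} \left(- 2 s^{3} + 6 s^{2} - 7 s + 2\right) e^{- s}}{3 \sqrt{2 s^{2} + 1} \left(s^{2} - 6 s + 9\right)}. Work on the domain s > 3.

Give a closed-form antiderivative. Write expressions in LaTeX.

A first test for any F(s): its s-derivative must equal f(s) identically.
Check: d/ds[\frac{25 \sqrt{2} \sqrt{2 s^{2} + 1} e^{- s}}{3 \left(s - 3\right)}] = \frac{- 50 \sqrt{2} s^{3} + 150 \sqrt{2} s^{2} - 175 \sqrt{2} s + 50 \sqrt{2}}{3 s^{2} \sqrt{2 s^{2} + 1} e^{s} - 18 s \sqrt{2 s^{2} + 1} e^{s} + 27 \sqrt{2 s^{2} + 1} e^{s}}, which equals f(s).

An antiderivative is F(s) = \frac{25 \sqrt{2} \sqrt{2 s^{2} + 1} e^{- s}}{3 \left(s - 3\right)}.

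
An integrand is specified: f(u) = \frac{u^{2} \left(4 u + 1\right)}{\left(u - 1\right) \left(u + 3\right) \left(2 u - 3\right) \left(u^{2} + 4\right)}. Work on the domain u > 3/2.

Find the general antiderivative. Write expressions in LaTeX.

F(u) = \frac{728 \log{\left(u - \frac{3}{2} \right)} - 325 \log{\left(u - 1 \right)} - 275 \log{\left(u + 3 \right)} - 64 \log{\left(u^{2} + 4 \right)} + 504 \operatorname{atan}{\left(\frac{u}{2} \right)}}{1300} + C

The denominator factors as \left(u - 1\right) \left(u + 3\right) \left(2 u - 3\right) \left(u^{2} + 4\right); partial fractions split f into directly integrable pieces: - \frac{4 \left(8 u - 63\right)}{325 \left(u^{2} + 4\right)} + \frac{28}{25 \left(2 u - 3\right)} - \frac{11}{52 \left(u + 3\right)} - \frac{1}{4 \left(u - 1\right)}.
Check: d/du[\frac{728 \log{\left(u - \frac{3}{2} \right)} - 325 \log{\left(u - 1 \right)} - 275 \log{\left(u + 3 \right)} - 64 \log{\left(u^{2} + 4 \right)} + 504 \operatorname{atan}{\left(\frac{u}{2} \right)}}{1300}] = \frac{4 u^{3} + u^{2}}{2 u^{5} + u^{4} - 4 u^{3} + 13 u^{2} - 48 u + 36}, which equals f(u).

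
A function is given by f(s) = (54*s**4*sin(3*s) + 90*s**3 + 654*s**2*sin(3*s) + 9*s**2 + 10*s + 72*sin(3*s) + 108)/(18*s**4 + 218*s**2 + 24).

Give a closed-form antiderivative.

Check any antiderivative F(s) by computing F'(s) and comparing it with f(s).
Check: d/ds[5*log(s**2/2 + 6)/2 - cos(3*s) + 3*atan(3*s)/2] = (54*s**4*sin(3*s) + 90*s**3 + 654*s**2*sin(3*s) + 9*s**2 + 10*s + 72*sin(3*s) + 108)/(18*s**4 + 218*s**2 + 24) = f(s).

An antiderivative is F(s) = 5*log(s**2/2 + 6)/2 - cos(3*s) + 3*atan(3*s)/2.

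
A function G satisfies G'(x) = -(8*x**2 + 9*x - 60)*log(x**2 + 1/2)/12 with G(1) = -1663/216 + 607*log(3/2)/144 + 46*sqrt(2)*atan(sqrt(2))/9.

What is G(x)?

G(x) = -2*x**3*log(x**2 + 1/2)/9 + 4*x**3/27 - 3*x**2*log(x**2 + 1/2)/8 + 3*x**2/8 + 5*x*log(x**2 + 1/2) - 92*x/9 - 3*log(x**2 + 1/2)/16 + 46*sqrt(2)*atan(sqrt(2)*x)/9 + 2

Differentiate the proposed G(x) back; it has to land on the given G'(x).
A general antiderivative is 4*x**3/27 + 3*x**2/8 - 92*x/9 + (-2*x**3/9 - 3*x**2/8 + 5*x)*log(x**2 + 1/2) - 3*log(x**2 + 1/2)/16 + 46*sqrt(2)*atan(sqrt(2)*x)/9 + C.
The condition gives C = -1663/216 + 607*log(3/2)/144 + 46*sqrt(2)*atan(sqrt(2))/9 - (-2095/216 + 607*log(3/2)/144 + 46*sqrt(2)*atan(sqrt(2))/9) = 2.
So G(x) = -2*x**3*log(x**2 + 1/2)/9 + 4*x**3/27 - 3*x**2*log(x**2 + 1/2)/8 + 3*x**2/8 + 5*x*log(x**2 + 1/2) - 92*x/9 - 3*log(x**2 + 1/2)/16 + 46*sqrt(2)*atan(sqrt(2)*x)/9 + 2.
Check: d/dx[-2*x**3*log(x**2 + 1/2)/9 + 4*x**3/27 - 3*x**2*log(x**2 + 1/2)/8 + 3*x**2/8 + 5*x*log(x**2 + 1/2) - 92*x/9 - 3*log(x**2 + 1/2)/16 + 46*sqrt(2)*atan(sqrt(2)*x)/9 + 2] = -2*x**2*log(x**2 + 1/2)/3 - 3*x*log(x**2 + 1/2)/4 + 5*log(x**2 + 1/2), which equals G'(x).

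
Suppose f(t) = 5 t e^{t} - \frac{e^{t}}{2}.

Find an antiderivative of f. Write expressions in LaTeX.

An antiderivative is F(t) = 5 t e^{t} - \frac{11 e^{t}}{2}.

f has the shape u'v + uv' for u = 5 t - \frac{11}{2} and v = e^{t} — it is the derivative of the product u*v.
Check: d/dt[5 t e^{t} - \frac{11 e^{t}}{2}] = 5 t e^{t} - \frac{e^{t}}{2} = f(t).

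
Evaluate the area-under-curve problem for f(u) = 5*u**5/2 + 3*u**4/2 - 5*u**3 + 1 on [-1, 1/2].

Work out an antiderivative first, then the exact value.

Antiderivative: F(u) = 5*u**6/12 + 3*u**5/10 - 5*u**4/4 + u; value = 3291/1280

The integrand splits into summands that can be handled one at a time.
F(u) = 5*u**6/12 + 3*u**5/10 - 5*u**4/4 + u is an antiderivative of f.
Check: d/du[5*u**6/12 + 3*u**5/10 - 5*u**4/4 + u] = 5*u**5/2 + 3*u**4/2 - 5*u**3 + 1 = f(u).
F(1/2) = 1681/3840; F(-1) = -32/15.
Integral = F(1/2) - F(-1) = 3291/1280.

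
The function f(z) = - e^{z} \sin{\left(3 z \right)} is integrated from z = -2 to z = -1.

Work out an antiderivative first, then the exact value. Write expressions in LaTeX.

Antiderivative: F(z) = \frac{\left(- \sin{\left(3 z \right)} + 3 \cos{\left(3 z \right)}\right) e^{z}}{10}; value = \frac{3 \cos{\left(3 \right)}}{10 e} - \frac{3 \cos{\left(6 \right)}}{10 e^{2}} - \frac{\sin{\left(6 \right)}}{10 e^{2}} + \frac{\sin{\left(3 \right)}}{10 e}

Check any antiderivative F(z) by computing F'(z) and comparing it with f(z).
F(z) = \frac{\left(- \sin{\left(3 z \right)} + 3 \cos{\left(3 z \right)}\right) e^{z}}{10} is an antiderivative of f.
Check: d/dz[\frac{\left(- \sin{\left(3 z \right)} + 3 \cos{\left(3 z \right)}\right) e^{z}}{10}] = - e^{z} \sin{\left(3 z \right)} = f(z).
F(-1) = \frac{3 \cos{\left(3 \right)}}{10 e} + \frac{\sin{\left(3 \right)}}{10 e}; F(-2) = \frac{\sin{\left(6 \right)}}{10 e^{2}} + \frac{3 \cos{\left(6 \right)}}{10 e^{2}}.
Integral = F(-1) - F(-2) = \frac{3 \cos{\left(3 \right)}}{10 e} - \frac{3 \cos{\left(6 \right)}}{10 e^{2}} - \frac{\sin{\left(6 \right)}}{10 e^{2}} + \frac{\sin{\left(3 \right)}}{10 e}.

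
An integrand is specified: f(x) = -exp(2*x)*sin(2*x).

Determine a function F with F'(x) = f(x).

Check any antiderivative F(x) by computing F'(x) and comparing it with f(x).
Check: d/dx[-exp(2*x)*sin(2*x)/4 + exp(2*x)*cos(2*x)/4] = -exp(2*x)*sin(2*x) = f(x).

An antiderivative is F(x) = -exp(2*x)*sin(2*x)/4 + exp(2*x)*cos(2*x)/4.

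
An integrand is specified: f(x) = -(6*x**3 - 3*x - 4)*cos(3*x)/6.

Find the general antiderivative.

Whatever form F(x) takes, F'(x) = f(x) is non-negotiable.
Check: d/dx[(-18*x**3*sin(3*x) - 18*x**2*cos(3*x) + 21*x*sin(3*x) + 12*sin(3*x) + 7*cos(3*x))/54] = -x**3*cos(3*x) + x*cos(3*x)/2 + 2*cos(3*x)/3, which equals f(x).

F(x) = (-18*x**3*sin(3*x) - 18*x**2*cos(3*x) + 21*x*sin(3*x) + 12*sin(3*x) + 7*cos(3*x))/54 + C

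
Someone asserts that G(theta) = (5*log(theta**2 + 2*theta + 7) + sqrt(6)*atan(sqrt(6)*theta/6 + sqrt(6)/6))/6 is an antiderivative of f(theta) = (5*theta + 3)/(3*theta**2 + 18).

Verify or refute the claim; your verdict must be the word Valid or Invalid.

Invalid: d/dtheta[G] - f = (-5*theta**2 - 11*theta + 27)/(3*theta**4 + 6*theta**3 + 39*theta**2 + 36*theta + 126), which is not 0.

d/dtheta[G] = (5*theta + 8)/(3*theta**2 + 6*theta + 21)
d/dtheta[G] - f(theta) = (-5*theta**2 - 11*theta + 27)/(3*theta**4 + 6*theta**3 + 39*theta**2 + 36*theta + 126) != 0.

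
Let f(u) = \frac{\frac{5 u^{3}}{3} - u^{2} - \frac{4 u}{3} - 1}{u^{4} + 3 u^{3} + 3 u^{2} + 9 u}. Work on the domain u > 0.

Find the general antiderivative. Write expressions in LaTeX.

Factor the denominator (3 u \left(u + 3\right) \left(u^{2} + 3\right)) and decompose: f = \frac{13 u - 63}{36 \left(u^{2} + 3\right)} + \frac{17}{12 \left(u + 3\right)} - \frac{1}{9 u}; each piece integrates to a log, atan, or power term.
Check: d/du[- \frac{\log{\left(u \right)}}{9} + \frac{17 \log{\left(u + 3 \right)}}{12} + \frac{13 \log{\left(u^{2} + 3 \right)}}{72} - \frac{7 \sqrt{3} \operatorname{atan}{\left(\frac{\sqrt{3} u}{3} \right)}}{12}] = \frac{5 u^{3} - 3 u^{2} - 4 u - 3}{3 u^{4} + 9 u^{3} + 9 u^{2} + 27 u}, which equals f(u).

F(u) = - \frac{\log{\left(u \right)}}{9} + \frac{17 \log{\left(u + 3 \right)}}{12} + \frac{13 \log{\left(u^{2} + 3 \right)}}{72} - \frac{7 \sqrt{3} \operatorname{atan}{\left(\frac{\sqrt{3} u}{3} \right)}}{12} + C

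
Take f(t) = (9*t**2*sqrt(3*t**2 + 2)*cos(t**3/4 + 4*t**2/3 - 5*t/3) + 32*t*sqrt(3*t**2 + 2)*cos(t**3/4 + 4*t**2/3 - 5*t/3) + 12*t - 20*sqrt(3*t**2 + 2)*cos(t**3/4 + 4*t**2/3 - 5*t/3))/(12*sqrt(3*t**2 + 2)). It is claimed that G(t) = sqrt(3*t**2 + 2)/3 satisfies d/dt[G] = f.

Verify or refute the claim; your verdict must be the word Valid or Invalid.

d/dt[G] = t/sqrt(3*t**2 + 2)
d/dt[G] - f(t) = -3*t**2*cos(t**3/4 + 4*t**2/3 - 5*t/3)/4 - 8*t*cos(t**3/4 + 4*t**2/3 - 5*t/3)/3 + 5*cos(t**3/4 + 4*t**2/3 - 5*t/3)/3 != 0.

Invalid: d/dt[G] - f = -3*t**2*cos(t**3/4 + 4*t**2/3 - 5*t/3)/4 - 8*t*cos(t**3/4 + 4*t**2/3 - 5*t/3)/3 + 5*cos(t**3/4 + 4*t**2/3 - 5*t/3)/3, which is not 0.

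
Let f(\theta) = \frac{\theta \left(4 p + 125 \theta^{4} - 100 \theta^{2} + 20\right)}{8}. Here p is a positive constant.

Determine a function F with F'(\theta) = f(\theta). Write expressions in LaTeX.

Whatever form F(\theta) takes, F'(\theta) = f(\theta) is non-negotiable.
Check: d/d\theta[\frac{p \theta^{2}}{4} + \frac{125 \theta^{6}}{48} - \frac{25 \theta^{4}}{8} + \frac{5 \theta^{2}}{4}] = \frac{p \theta}{2} + \frac{125 \theta^{5}}{8} - \frac{25 \theta^{3}}{2} + \frac{5 \theta}{2}, which equals f(\theta).

An antiderivative is F(\theta) = \frac{p \theta^{2}}{4} + \frac{125 \theta^{6}}{48} - \frac{25 \theta^{4}}{8} + \frac{5 \theta^{2}}{4}.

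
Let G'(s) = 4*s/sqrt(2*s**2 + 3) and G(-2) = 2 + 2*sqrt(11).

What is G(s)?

G'(s) matches the chain-rule pattern g'(h)*h' with inner function h(s) = 2*s**2 + 3; substituting u = h(s) collapses the integral.
A general antiderivative is 2*sqrt(2*s**2 + 3) + C.
The condition gives C = 2 + 2*sqrt(11) - (2*sqrt(11)) = 2.
So G(s) = 2*sqrt(2*s**2 + 3) + 2.
Check: d/ds[2*sqrt(2*s**2 + 3) + 2] = 4*s/sqrt(2*s**2 + 3) = G'(s).

G(s) = 2*sqrt(2*s**2 + 3) + 2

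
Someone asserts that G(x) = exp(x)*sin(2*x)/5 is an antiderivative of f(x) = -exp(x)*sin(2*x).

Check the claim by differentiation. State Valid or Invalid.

d/dx[G] = exp(x)*sin(2*x)/5 + 2*exp(x)*cos(2*x)/5
d/dx[G] - f(x) = 6*exp(x)*sin(2*x)/5 + 2*exp(x)*cos(2*x)/5 != 0.

Invalid: d/dx[G] - f = 6*exp(x)*sin(2*x)/5 + 2*exp(x)*cos(2*x)/5, which is not 0.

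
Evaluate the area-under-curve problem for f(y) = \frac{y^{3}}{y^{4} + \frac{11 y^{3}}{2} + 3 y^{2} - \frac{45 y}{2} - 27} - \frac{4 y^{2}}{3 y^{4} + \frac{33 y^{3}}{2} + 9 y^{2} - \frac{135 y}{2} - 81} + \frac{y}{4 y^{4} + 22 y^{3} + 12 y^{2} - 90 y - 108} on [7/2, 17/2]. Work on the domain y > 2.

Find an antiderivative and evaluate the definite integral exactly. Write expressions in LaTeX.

Antiderivative: F(y) = \frac{38 y \log{\left(y - 2 \right)} + 900 y \log{\left(y + \frac{3}{2} \right)} + 112 y \log{\left(y + 3 \right)} + 114 \log{\left(y - 2 \right)} + 2700 \log{\left(y + \frac{3}{2} \right)} + 336 \log{\left(y + 3 \right)} + 5565}{1050 \left(y + 3\right)}; value = - \frac{6 \log{\left(5 \right)}}{7} - \frac{106}{299} - \frac{37 \log{\left(\frac{13}{2} \right)}}{525} - \frac{19 \log{\left(\frac{3}{2} \right)}}{525} + \frac{8 \log{\left(\frac{23}{2} \right)}}{75} + \frac{6 \log{\left(10 \right)}}{7}

The denominator factors as 6 \left(y - 2\right) \left(y + 3\right)^{2} \left(2 y + 3\right); partial fractions split f into directly integrable pieces: \frac{12}{7 \left(2 y + 3\right)} + \frac{8}{75 \left(y + 3\right)} - \frac{53}{10 \left(y + 3\right)^{2}} + \frac{19}{525 \left(y - 2\right)}.
F(y) = \frac{38 y \log{\left(y - 2 \right)} + 900 y \log{\left(y + \frac{3}{2} \right)} + 112 y \log{\left(y + 3 \right)} + 114 \log{\left(y - 2 \right)} + 2700 \log{\left(y + \frac{3}{2} \right)} + 336 \log{\left(y + 3 \right)} + 5565}{1050 \left(y + 3\right)} is an antiderivative of f.
Check: d/dy[\frac{38 y \log{\left(y - 2 \right)} + 900 y \log{\left(y + \frac{3}{2} \right)} + 112 y \log{\left(y + 3 \right)} + 114 \log{\left(y - 2 \right)} + 2700 \log{\left(y + \frac{3}{2} \right)} + 336 \log{\left(y + 3 \right)} + 5565}{1050 \left(y + 3\right)}] = \frac{12 y^{3} - 16 y^{2} + 3 y}{12 y^{4} + 66 y^{3} + 36 y^{2} - 270 y - 324}, which equals f(y).
F(17/2) = \frac{19 \log{\left(\frac{13}{2} \right)}}{525} + \frac{8 \log{\left(\frac{23}{2} \right)}}{75} + \frac{53}{115} + \frac{6 \log{\left(10 \right)}}{7}; F(7/2) = \frac{19 \log{\left(\frac{3}{2} \right)}}{525} + \frac{8 \log{\left(\frac{13}{2} \right)}}{75} + \frac{53}{65} + \frac{6 \log{\left(5 \right)}}{7}.
Integral = F(17/2) - F(7/2) = - \frac{6 \log{\left(5 \right)}}{7} - \frac{106}{299} - \frac{37 \log{\left(\frac{13}{2} \right)}}{525} - \frac{19 \log{\left(\frac{3}{2} \right)}}{525} + \frac{8 \log{\left(\frac{23}{2} \right)}}{75} + \frac{6 \log{\left(10 \right)}}{7}.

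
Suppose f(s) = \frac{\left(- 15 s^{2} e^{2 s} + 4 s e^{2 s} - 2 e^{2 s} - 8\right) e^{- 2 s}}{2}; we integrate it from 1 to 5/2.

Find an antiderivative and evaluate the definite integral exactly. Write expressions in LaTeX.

For F(s) to be correct the identity F'(s) - f(s) = 0 must hold.
F(s) = \frac{\left(- 5 s^{3} e^{2 s} + 2 s^{2} e^{2 s} - 2 s e^{2 s} + 4\right) e^{- 2 s}}{2} is an antiderivative of f.
Check: d/ds[\frac{\left(- 5 s^{3} e^{2 s} + 2 s^{2} e^{2 s} - 2 s e^{2 s} + 4\right) e^{- 2 s}}{2}] = \frac{\left(- 15 s^{2} e^{2 s} + 4 s e^{2 s} - 2 e^{2 s} - 8\right) e^{- 2 s}}{2} = f(s).
F(5/2) = - \frac{565}{16} + \frac{2}{e^{5}}; F(1) = - \frac{5}{2} + \frac{2}{e^{2}}.
Integral = F(5/2) - F(1) = - \frac{525}{16} - \frac{2}{e^{2}} + \frac{2}{e^{5}}.

Antiderivative: F(s) = \frac{\left(- 5 s^{3} e^{2 s} + 2 s^{2} e^{2 s} - 2 s e^{2 s} + 4\right) e^{- 2 s}}{2}; value = - \frac{525}{16} - \frac{2}{e^{2}} + \frac{2}{e^{5}}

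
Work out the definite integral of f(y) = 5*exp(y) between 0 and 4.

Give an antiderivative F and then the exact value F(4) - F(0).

An antiderivative F(y) passes only if d/dy[F] lands on f(y) exactly.
F(y) = 5*exp(y) is an antiderivative of f.
Check: d/dy[5*exp(y)] = 5*exp(y) = f(y).
F(4) = 5*exp(4); F(0) = 5.
Integral = F(4) - F(0) = -5 + 5*exp(4).

Antiderivative: F(y) = 5*exp(y); value = -5 + 5*exp(4)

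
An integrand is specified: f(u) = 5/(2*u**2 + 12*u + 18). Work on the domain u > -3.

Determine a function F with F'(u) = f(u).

Any candidate F(u) must reproduce f(u) exactly when differentiated.
Check: d/du[-5/(2*(u + 3))] = 5/(2*u**2 + 12*u + 18) = f(u).

An antiderivative is F(u) = -5/(2*(u + 3)).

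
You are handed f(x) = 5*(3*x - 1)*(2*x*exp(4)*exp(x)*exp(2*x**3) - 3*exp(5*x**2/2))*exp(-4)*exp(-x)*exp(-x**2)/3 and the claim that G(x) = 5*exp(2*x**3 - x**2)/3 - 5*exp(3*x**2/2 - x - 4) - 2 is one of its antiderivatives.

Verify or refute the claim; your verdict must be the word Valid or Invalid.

d/dx[G] = (30*x**2*exp(4)*exp(x)*exp(-5*x**2/2)*exp(2*x**3) - 10*x*exp(4)*exp(x)*exp(-5*x**2/2)*exp(2*x**3) - 45*x + 15)*exp(-4)*exp(-x)*exp(3*x**2/2)/3
This equals f(x) exactly, so the claim holds.

Valid - differentiating G returns exactly f.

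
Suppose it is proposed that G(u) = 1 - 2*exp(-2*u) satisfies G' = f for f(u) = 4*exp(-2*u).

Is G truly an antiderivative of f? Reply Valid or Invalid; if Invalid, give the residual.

Valid - the claim checks out under differentiation.

d/du[G] = 4*exp(-2*u)
This equals f(u) exactly, so the claim holds.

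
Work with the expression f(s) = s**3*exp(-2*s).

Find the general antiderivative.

F(s) = -s**3*exp(-2*s)/2 - 3*s**2*exp(-2*s)/4 - 3*s*exp(-2*s)/4 - 3*exp(-2*s)/8 + C

Recognize the product-rule pattern: f = u'v + uv' with u = -s**3/2 - 3*s**2/4 - 3*s/4 - 3/8, v = exp(-2*s), so integration by parts undoes it.
Check: d/ds[-s**3*exp(-2*s)/2 - 3*s**2*exp(-2*s)/4 - 3*s*exp(-2*s)/4 - 3*exp(-2*s)/8] = s**3*exp(-2*s) = f(s).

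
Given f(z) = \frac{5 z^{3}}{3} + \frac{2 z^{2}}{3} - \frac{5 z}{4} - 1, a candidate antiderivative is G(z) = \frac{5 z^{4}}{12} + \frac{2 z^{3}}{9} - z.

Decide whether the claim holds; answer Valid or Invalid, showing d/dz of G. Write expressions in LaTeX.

d/dz[G] = \frac{5 z^{3}}{3} + \frac{2 z^{2}}{3} - 1
d/dz[G] - f(z) = \frac{5 z}{4} != 0.

Invalid: d/dz[G] - f = \frac{5 z}{4}, which is not 0.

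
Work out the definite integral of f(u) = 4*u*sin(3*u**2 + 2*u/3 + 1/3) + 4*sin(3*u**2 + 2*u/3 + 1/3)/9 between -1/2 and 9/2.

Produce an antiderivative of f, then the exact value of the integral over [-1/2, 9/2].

Antiderivative: F(u) = -2*cos(3*u**2 + 2*u/3 + 1/3)/3; value = -2*cos(769/12)/3 + 2*cos(3/4)/3

f matches the chain-rule pattern g'(h)*h' with inner function h(u) = 3*u**2 + 2*u/3 + 1/3; substituting w = h(u) collapses the integral.
F(u) = -2*cos(3*u**2 + 2*u/3 + 1/3)/3 is an antiderivative of f.
Check: d/du[-2*cos(3*u**2 + 2*u/3 + 1/3)/3] = 4*u*sin(3*u**2 + 2*u/3 + 1/3) + 4*sin(3*u**2 + 2*u/3 + 1/3)/9 = f(u).
F(9/2) = -2*cos(769/12)/3; F(-1/2) = -2*cos(3/4)/3.
Integral = F(9/2) - F(-1/2) = -2*cos(769/12)/3 + 2*cos(3/4)/3.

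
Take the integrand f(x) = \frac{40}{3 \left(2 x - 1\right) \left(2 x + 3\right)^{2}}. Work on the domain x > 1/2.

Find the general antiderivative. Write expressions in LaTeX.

F(x) = \frac{5 \log{\left(x - \frac{1}{2} \right)}}{12} - \frac{5 \log{\left(x + \frac{3}{2} \right)}}{12} + \frac{40}{48 x + 72} + C

Factor the denominator (3 \left(2 x - 1\right) \left(2 x + 3\right)^{2}) and decompose: f = - \frac{5}{6 \left(2 x + 3\right)} - \frac{10}{3 \left(2 x + 3\right)^{2}} + \frac{5}{6 \left(2 x - 1\right)}; each piece integrates to a log, atan, or power term.
Check: d/dx[\frac{5 \log{\left(x - \frac{1}{2} \right)}}{12} - \frac{5 \log{\left(x + \frac{3}{2} \right)}}{12} + \frac{40}{48 x + 72}] = \frac{40}{24 x^{3} + 60 x^{2} + 18 x - 27}, which equals f(x).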